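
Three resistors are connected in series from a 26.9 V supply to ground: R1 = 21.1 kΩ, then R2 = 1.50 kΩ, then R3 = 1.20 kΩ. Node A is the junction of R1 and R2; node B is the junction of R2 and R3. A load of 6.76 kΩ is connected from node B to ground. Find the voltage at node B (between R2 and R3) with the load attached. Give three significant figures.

V ≈ 1.16 V

At node B, R3 is in parallel with the load: R3‖R_L = 1.019 kΩ.
Below node A the resistance is R2 + (R3‖R_L) = 2.519 kΩ, so V_A = 26.9 × 2.519/23.62 = 2.869 V.
Then V_B = V_A × (R3‖R_L)/(R2 + R3‖R_L) = 2.869 × 1.019/2.519 = 1.16 V.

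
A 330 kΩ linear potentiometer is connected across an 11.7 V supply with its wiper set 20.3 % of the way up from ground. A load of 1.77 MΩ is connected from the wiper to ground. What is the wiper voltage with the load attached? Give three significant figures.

V ≈ 2.31 V

The wiper splits the pot into (1−α)R = 263.0 kΩ above and αR = 66.99 kΩ below.
Lower section ‖ load = 64.55 kΩ.
V_wiper = 11.7 × 64.55/(263.0 + 64.55) = 2.31 V.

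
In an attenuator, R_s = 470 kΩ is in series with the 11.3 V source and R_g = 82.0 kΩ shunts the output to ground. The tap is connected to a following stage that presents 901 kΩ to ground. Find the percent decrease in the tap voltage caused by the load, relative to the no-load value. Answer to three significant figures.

7.19 %

The divider's output (Thévenin) resistance is R_s‖R_g = 69.82 kΩ.
Fractional drop under load = R_th/(R_th + R_L) = 69.82 / (69.82 + 901) = 0.07192.
So the output falls by 7.19 %.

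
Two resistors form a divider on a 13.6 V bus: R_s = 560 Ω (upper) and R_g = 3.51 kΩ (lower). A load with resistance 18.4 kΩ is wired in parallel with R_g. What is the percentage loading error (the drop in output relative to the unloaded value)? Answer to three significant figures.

2.56 %

The divider's output (Thévenin) resistance is R_s‖R_g = 482.9 Ω.
Fractional drop under load = R_th/(R_th + R_L) = 482.9 / (482.9 + 18400) = 0.02558.
So the output falls by 2.56 %.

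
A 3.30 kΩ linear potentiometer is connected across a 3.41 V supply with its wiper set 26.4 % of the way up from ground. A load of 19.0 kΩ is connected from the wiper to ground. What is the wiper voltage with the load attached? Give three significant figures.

The wiper splits the pot into (1−α)R = 2429 Ω above and αR = 871.2 Ω below.
Lower section ‖ load = 833.0 Ω.
V_wiper = 3.41 × 833.0/(2429 + 833.0) = 0.871 V.

V ≈ 0.871 V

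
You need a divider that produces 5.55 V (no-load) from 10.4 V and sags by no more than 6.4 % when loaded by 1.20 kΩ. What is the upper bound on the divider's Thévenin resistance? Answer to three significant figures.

R_th ≤ 82.1 Ω

Loading drop = R_th/(R_th + R_L) ≤ 0.0640, so R_th ≤ R_L · ε/(1−ε) = 1.20 kΩ × 0.0640/0.9360 = 82.1 Ω.
(Any R1, R2 with R2/(R1+R2) = 0.534 and R1‖R2 ≤ 82.1 Ω will meet the spec.)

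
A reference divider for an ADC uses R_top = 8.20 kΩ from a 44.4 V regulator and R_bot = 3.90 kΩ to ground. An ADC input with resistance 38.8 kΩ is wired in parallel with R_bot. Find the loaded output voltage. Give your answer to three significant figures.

The load sits in parallel with R_bot: R_bot‖R_L = (3.90 × 38.8) / (3.90 + 38.8) = 3.544 kΩ.
V_out = 44.4 × 3.544 / (8.20 + 3.544) = 44.4 × 3.544/11.74 = 13.4 V.
(Unloaded it would have been 14.3 V.)

V_out ≈ 13.4 V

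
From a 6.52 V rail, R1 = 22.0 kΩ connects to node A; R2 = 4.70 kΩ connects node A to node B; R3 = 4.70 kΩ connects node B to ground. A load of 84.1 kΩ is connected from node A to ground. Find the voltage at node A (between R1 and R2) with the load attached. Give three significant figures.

Below node A the series string R2+R3 = 9.400 kΩ sits in parallel with the 84.1 kΩ load: 8.455 kΩ.
V_A = 6.52 × 8.455/(22.0 + 8.455) = 1.81 V.

V ≈ 1.81 V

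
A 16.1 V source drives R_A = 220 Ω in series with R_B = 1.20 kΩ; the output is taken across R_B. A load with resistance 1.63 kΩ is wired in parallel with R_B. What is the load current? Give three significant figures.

R_B‖R_L = 691.2 Ω; V_out = 16.1 × 691.2/911.2 = 12.21 V.
I_L = V_out / R_L = 12.21 / 1.63 kΩ = 7.49 mA.

I_L ≈ 7.49 mA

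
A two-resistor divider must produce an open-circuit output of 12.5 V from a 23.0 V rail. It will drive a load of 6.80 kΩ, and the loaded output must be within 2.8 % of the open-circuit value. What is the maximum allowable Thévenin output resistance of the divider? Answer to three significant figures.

R_th ≤ 196 Ω

Loading drop = R_th/(R_th + R_L) ≤ 0.0280, so R_th ≤ R_L · ε/(1−ε) = 6.80 kΩ × 0.0280/0.9720 = 196 Ω.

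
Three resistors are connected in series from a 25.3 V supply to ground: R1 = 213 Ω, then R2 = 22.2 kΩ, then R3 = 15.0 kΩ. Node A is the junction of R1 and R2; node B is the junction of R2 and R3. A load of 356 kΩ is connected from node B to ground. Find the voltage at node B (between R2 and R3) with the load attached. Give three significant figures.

V ≈ 9.89 V

At node B, R3 is in parallel with the load: R3‖R_L = 14390 Ω.
Below node A the resistance is R2 + (R3‖R_L) = 36590 Ω, so V_A = 25.3 × 36590/36810 = 25.15 V.
Then V_B = V_A × (R3‖R_L)/(R2 + R3‖R_L) = 25.15 × 14390/36590 = 9.89 V.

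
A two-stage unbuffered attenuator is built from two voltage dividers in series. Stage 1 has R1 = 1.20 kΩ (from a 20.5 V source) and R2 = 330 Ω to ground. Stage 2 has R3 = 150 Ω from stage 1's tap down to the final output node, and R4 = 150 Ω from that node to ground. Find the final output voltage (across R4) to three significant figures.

Stage 2 presents R3+R4 = 300.0 Ω as a load on stage 1's tap.
Stage 1's lower leg becomes R2‖(R3+R4) = 157.1 Ω, so V_mid = 20.5 × 157.1/1357 = 2.374 V.
Stage 2 is itself unloaded: V_out = V_mid × R4/(R3+R4) = 2.374 × 150/300.0 = 1.19 V.

V_out ≈ 1.19 V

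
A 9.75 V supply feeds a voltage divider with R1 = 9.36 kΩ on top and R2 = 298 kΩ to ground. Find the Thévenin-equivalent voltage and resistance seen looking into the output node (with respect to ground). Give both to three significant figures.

V_th is the open-circuit tap voltage: 9.75 × 298/(9.36 + 298) = 9.45 V.
With the supply zeroed, R1 and R2 appear in parallel from the tap: R_th = R1‖R2 = (9.36 × 298)/307.4 = 9.07 kΩ.

V_th = 9.45 V, R_th = 9.07 kΩ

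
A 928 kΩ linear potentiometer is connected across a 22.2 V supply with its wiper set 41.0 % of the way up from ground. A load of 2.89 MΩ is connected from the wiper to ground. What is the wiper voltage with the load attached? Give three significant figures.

The wiper splits the pot into (1−α)R = 547.5 kΩ above and αR = 380.5 kΩ below.
Lower section ‖ load = 336.2 kΩ.
V_wiper = 22.2 × 336.2/(547.5 + 336.2) = 8.45 V.

V ≈ 8.45 V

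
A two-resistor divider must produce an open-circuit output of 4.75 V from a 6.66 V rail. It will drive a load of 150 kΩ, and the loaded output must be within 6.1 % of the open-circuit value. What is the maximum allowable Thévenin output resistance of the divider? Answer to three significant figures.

R_th ≤ 9.74 kΩ

Loading drop = R_th/(R_th + R_L) ≤ 0.0610, so R_th ≤ R_L · ε/(1−ε) = 150 kΩ × 0.0610/0.9390 = 9.74 kΩ.
(Any R1, R2 with R2/(R1+R2) = 0.713 and R1‖R2 ≤ 9.74 kΩ will meet the spec.)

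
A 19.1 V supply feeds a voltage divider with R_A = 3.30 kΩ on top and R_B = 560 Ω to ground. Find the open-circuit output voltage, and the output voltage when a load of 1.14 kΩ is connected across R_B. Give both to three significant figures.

Unloaded: 2.77 V; loaded: 1.95 V

Open-circuit: V = 19.1 × 560/(3300 + 560) = 2.77 V.
With the load, R_B becomes R_B‖R_L = 375.5 Ω, so V = 19.1 × 375.5/3676 = 1.95 V.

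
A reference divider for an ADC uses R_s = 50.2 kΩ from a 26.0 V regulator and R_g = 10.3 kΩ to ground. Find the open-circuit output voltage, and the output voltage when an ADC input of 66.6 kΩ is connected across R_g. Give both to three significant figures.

Open-circuit: V = 26.0 × 10.3/(50.2 + 10.3) = 4.43 V.
With the load, R_g becomes R_g‖R_L = 8.920 kΩ, so V = 26.0 × 8.920/59.12 = 3.92 V.

Unloaded: 4.43 V; loaded: 3.92 V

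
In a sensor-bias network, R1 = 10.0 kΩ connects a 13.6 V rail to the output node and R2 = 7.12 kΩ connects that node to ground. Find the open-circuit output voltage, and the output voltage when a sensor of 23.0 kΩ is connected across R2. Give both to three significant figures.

Unloaded: 5.66 V; loaded: 4.79 V

Open-circuit: V = 13.6 × 7.12/(10.0 + 7.12) = 5.66 V.
With the load, R2 becomes R2‖R_L = 5.437 kΩ, so V = 13.6 × 5.437/15.44 = 4.79 V.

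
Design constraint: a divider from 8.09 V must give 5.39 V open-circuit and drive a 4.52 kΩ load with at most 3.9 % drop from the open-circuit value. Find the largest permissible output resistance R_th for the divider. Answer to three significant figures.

R_th ≤ 183 Ω

Loading drop = R_th/(R_th + R_L) ≤ 0.0390, so R_th ≤ R_L · ε/(1−ε) = 4.52 kΩ × 0.0390/0.9610 = 183 Ω.
(Any R1, R2 with R2/(R1+R2) = 0.666 and R1‖R2 ≤ 183 Ω will meet the spec.)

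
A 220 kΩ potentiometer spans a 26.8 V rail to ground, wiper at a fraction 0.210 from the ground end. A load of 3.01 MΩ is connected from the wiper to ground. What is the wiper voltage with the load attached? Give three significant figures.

V ≈ 5.56 V

The wiper splits the pot into (1−α)R = 173.8 kΩ above and αR = 46.20 kΩ below.
Lower section ‖ load = 45.50 kΩ.
V_wiper = 26.8 × 45.50/(173.8 + 45.50) = 5.56 V.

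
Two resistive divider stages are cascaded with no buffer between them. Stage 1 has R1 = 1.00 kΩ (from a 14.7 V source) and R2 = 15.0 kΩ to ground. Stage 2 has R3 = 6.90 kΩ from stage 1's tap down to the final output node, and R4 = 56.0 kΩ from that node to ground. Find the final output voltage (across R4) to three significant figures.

V_out ≈ 12.1 V

Stage 2 presents R3+R4 = 62.90 kΩ as a load on stage 1's tap.
Stage 1's lower leg becomes R2‖(R3+R4) = 12.11 kΩ, so V_mid = 14.7 × 12.11/13.11 = 13.58 V.
Stage 2 is itself unloaded: V_out = V_mid × R4/(R3+R4) = 13.58 × 56.0/62.90 = 12.1 V.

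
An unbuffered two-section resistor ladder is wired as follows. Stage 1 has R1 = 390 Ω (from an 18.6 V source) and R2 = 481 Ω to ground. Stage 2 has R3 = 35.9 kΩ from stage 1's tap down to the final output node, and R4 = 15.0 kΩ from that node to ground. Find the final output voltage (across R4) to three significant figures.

V_out ≈ 3.01 V

Stage 2 presents R3+R4 = 50900 Ω as a load on stage 1's tap.
Stage 1's lower leg becomes R2‖(R3+R4) = 476.5 Ω, so V_mid = 18.6 × 476.5/866.5 = 10.23 V.
Stage 2 is itself unloaded: V_out = V_mid × R4/(R3+R4) = 10.23 × 15000/50900 = 3.01 V.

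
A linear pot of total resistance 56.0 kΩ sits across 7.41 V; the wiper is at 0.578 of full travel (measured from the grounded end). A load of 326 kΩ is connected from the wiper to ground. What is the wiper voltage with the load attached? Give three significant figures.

V ≈ 4.11 V

The wiper splits the pot into (1−α)R = 23.63 kΩ above and αR = 32.37 kΩ below.
Lower section ‖ load = 29.44 kΩ.
V_wiper = 7.41 × 29.44/(23.63 + 29.44) = 4.11 V.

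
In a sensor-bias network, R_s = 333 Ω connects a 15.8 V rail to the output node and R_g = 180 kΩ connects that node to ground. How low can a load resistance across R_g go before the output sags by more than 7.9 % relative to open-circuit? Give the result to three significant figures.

R_L(min) ≈ 3.88 kΩ

Output resistance R_th = R_s‖R_g = (333 × 180000)/180300 = 332.4 Ω.
The fractional drop is R_th/(R_th + R_L); requiring this ≤ 0.0790 gives R_L ≥ R_th(1/0.0790 − 1) = 332.4 × 11.66 = 3.88 kΩ.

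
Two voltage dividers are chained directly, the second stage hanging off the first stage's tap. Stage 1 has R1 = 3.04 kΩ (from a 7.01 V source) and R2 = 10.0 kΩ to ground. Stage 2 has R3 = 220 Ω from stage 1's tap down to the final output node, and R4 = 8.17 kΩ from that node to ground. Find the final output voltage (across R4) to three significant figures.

Stage 2 presents R3+R4 = 8390 Ω as a load on stage 1's tap.
Stage 1's lower leg becomes R2‖(R3+R4) = 4562 Ω, so V_mid = 7.01 × 4562/7602 = 4.207 V.
Stage 2 is itself unloaded: V_out = V_mid × R4/(R3+R4) = 4.207 × 8170/8390 = 4.10 V.

V_out ≈ 4.10 V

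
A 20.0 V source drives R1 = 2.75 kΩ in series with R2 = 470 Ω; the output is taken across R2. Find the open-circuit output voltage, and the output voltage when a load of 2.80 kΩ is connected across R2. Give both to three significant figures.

Open-circuit: V = 20.0 × 470/(2750 + 470) = 2.92 V.
With the load, R2 becomes R2‖R_L = 402.4 Ω, so V = 20.0 × 402.4/3152 = 2.55 V.

Unloaded: 2.92 V; loaded: 2.55 V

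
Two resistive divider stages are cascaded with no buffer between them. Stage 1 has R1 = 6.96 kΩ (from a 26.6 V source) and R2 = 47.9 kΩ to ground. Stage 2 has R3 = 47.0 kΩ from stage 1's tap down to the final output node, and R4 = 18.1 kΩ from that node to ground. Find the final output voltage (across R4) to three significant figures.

V_out ≈ 5.91 V

Stage 2 presents R3+R4 = 65.10 kΩ as a load on stage 1's tap.
Stage 1's lower leg becomes R2‖(R3+R4) = 27.60 kΩ, so V_mid = 26.6 × 27.60/34.56 = 21.24 V.
Stage 2 is itself unloaded: V_out = V_mid × R4/(R3+R4) = 21.24 × 18.1/65.10 = 5.91 V.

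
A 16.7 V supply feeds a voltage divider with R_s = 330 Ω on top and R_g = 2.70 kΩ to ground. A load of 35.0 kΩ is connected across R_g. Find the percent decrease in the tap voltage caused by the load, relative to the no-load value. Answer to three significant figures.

The divider's output (Thévenin) resistance is R_s‖R_g = 294.1 Ω.
Fractional drop under load = R_th/(R_th + R_L) = 294.1 / (294.1 + 35000) = 0.008332.
So the output falls by 0.833 %.

0.833 %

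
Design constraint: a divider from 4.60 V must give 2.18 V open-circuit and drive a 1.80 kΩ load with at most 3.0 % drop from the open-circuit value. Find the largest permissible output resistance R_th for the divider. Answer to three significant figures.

R_th ≤ 55.7 Ω

Loading drop = R_th/(R_th + R_L) ≤ 0.0300, so R_th ≤ R_L · ε/(1−ε) = 1.80 kΩ × 0.0300/0.9700 = 55.7 Ω.
(Any R1, R2 with R2/(R1+R2) = 0.474 and R1‖R2 ≤ 55.7 Ω will meet the spec.)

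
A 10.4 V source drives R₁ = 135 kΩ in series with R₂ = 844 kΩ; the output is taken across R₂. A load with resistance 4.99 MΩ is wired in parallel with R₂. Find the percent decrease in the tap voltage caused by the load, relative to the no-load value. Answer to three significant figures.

2.28 %

The divider's output (Thévenin) resistance is R₁‖R₂ = 116.4 kΩ.
Fractional drop under load = R_th/(R_th + R_L) = 116.4 / (116.4 + 4990) = 0.02279.
So the output falls by 2.28 %.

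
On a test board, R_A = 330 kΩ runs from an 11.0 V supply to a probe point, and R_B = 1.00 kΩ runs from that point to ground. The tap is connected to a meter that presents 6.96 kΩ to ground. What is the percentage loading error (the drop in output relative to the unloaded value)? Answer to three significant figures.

12.5 %

Unloaded V = 11.0 × 1.00/331.0 = 0.033233 V.
Loaded: R_B‖R_L = 0.8744 kΩ, giving V = 11.0 × 0.8744/330.9 = 0.029069 V.
Drop = (0.033233 − 0.029069) / 0.033233 = 12.5 %.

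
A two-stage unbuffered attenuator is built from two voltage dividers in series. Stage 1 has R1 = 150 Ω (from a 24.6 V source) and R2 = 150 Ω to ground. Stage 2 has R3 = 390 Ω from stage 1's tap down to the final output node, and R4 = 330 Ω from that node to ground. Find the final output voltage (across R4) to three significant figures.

V_out ≈ 5.11 V

Stage 2 presents R3+R4 = 720.0 Ω as a load on stage 1's tap.
Stage 1's lower leg becomes R2‖(R3+R4) = 124.1 Ω, so V_mid = 24.6 × 124.1/274.1 = 11.14 V.
Stage 2 is itself unloaded: V_out = V_mid × R4/(R3+R4) = 11.14 × 330/720.0 = 5.11 V.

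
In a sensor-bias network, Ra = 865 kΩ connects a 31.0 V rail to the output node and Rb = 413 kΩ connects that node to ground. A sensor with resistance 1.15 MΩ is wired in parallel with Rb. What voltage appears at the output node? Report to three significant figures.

V_out ≈ 8.06 V

The load sits in parallel with Rb: Rb‖R_L = (413 × 1150) / (413 + 1150) = 303.9 kΩ.
V_out = 31.0 × 303.9 / (865 + 303.9) = 31.0 × 303.9/1169 = 8.06 V.
(Unloaded it would have been 10.0 V.)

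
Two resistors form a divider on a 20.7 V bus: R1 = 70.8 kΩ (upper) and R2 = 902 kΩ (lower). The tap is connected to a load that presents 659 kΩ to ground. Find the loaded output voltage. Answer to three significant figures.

V_out ≈ 17.5 V

The load sits in parallel with R2: R2‖R_L = (902 × 659) / (902 + 659) = 380.8 kΩ.
V_out = 20.7 × 380.8 / (70.8 + 380.8) = 20.7 × 380.8/451.6 = 17.5 V.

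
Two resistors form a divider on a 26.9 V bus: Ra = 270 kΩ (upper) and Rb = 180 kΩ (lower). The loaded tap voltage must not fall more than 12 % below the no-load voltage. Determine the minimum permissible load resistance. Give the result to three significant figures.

R_L(min) ≈ 792 kΩ

Output resistance R_th = Ra‖Rb = (270 × 180)/450.0 = 108.0 kΩ.
The fractional drop is R_th/(R_th + R_L); requiring this ≤ 0.120 gives R_L ≥ R_th(1/0.120 − 1) = 108.0 × 7.333 = 792 kΩ.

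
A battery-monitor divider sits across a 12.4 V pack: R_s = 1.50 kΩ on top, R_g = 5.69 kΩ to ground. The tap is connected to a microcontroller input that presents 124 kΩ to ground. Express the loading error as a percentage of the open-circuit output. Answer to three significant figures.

The divider's output (Thévenin) resistance is R_s‖R_g = 1.187 kΩ.
Fractional drop under load = R_th/(R_th + R_L) = 1.187 / (1.187 + 124) = 0.009482.
So the output falls by 0.948 %.

0.948 %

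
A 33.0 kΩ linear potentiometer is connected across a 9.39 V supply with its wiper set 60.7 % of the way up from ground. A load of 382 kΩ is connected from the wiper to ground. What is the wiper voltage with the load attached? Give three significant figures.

V ≈ 5.58 V

The wiper splits the pot into (1−α)R = 12.97 kΩ above and αR = 20.03 kΩ below.
Lower section ‖ load = 19.03 kΩ.
V_wiper = 9.39 × 19.03/(12.97 + 19.03) = 5.58 V.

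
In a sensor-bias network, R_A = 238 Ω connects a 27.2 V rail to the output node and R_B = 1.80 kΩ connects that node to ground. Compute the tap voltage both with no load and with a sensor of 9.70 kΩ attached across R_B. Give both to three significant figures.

Open-circuit: V = 27.2 × 1800/(238 + 1800) = 24.0 V.
With the load, R_B becomes R_B‖R_L = 1518 Ω, so V = 27.2 × 1518/1756 = 23.5 V.

Unloaded: 24.0 V; loaded: 23.5 V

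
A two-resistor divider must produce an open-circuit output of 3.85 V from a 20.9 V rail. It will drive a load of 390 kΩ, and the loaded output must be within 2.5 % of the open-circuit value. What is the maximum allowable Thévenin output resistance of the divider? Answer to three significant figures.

Loading drop = R_th/(R_th + R_L) ≤ 0.0250, so R_th ≤ R_L · ε/(1−ε) = 390 kΩ × 0.0250/0.9750 = 10.0 kΩ.
(Any R1, R2 with R2/(R1+R2) = 0.184 and R1‖R2 ≤ 10.0 kΩ will meet the spec.)

R_th ≤ 10.0 kΩ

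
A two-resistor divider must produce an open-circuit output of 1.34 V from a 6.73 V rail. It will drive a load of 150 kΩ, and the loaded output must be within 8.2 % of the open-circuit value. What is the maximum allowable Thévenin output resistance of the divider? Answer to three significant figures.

R_th ≤ 13.4 kΩ

Loading drop = R_th/(R_th + R_L) ≤ 0.0820, so R_th ≤ R_L · ε/(1−ε) = 150 kΩ × 0.0820/0.9180 = 13.4 kΩ.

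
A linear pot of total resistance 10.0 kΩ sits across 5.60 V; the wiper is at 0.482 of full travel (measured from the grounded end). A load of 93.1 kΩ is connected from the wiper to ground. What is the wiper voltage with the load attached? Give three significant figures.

The wiper splits the pot into (1−α)R = 5.180 kΩ above and αR = 4.820 kΩ below.
Lower section ‖ load = 4.583 kΩ.
V_wiper = 5.60 × 4.583/(5.180 + 4.583) = 2.63 V.

V ≈ 2.63 V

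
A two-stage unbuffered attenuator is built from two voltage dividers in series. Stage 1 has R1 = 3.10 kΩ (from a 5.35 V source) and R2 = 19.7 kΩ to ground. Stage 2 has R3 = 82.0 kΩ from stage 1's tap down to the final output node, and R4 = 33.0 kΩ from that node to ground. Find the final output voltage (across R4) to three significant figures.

V_out ≈ 1.30 V

Stage 2 presents R3+R4 = 115.0 kΩ as a load on stage 1's tap.
Stage 1's lower leg becomes R2‖(R3+R4) = 16.82 kΩ, so V_mid = 5.35 × 16.82/19.92 = 4.517 V.
Stage 2 is itself unloaded: V_out = V_mid × R4/(R3+R4) = 4.517 × 33.0/115.0 = 1.30 V.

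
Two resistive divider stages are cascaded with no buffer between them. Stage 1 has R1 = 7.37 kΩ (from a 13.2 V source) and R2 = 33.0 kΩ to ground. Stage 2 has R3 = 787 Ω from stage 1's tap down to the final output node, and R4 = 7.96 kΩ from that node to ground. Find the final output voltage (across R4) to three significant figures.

Stage 2 presents R3+R4 = 8747 Ω as a load on stage 1's tap.
Stage 1's lower leg becomes R2‖(R3+R4) = 6914 Ω, so V_mid = 13.2 × 6914/14280 = 6.389 V.
Stage 2 is itself unloaded: V_out = V_mid × R4/(R3+R4) = 6.389 × 7960/8747 = 5.81 V.

V_out ≈ 5.81 V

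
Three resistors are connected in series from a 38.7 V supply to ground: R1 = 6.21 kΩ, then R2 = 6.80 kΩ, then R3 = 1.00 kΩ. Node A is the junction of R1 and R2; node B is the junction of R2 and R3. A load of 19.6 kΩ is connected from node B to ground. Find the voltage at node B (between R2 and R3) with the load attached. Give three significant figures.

V ≈ 2.64 V

At node B, R3 is in parallel with the load: R3‖R_L = 0.9515 kΩ.
Below node A the resistance is R2 + (R3‖R_L) = 7.751 kΩ, so V_A = 38.7 × 7.751/13.96 = 21.49 V.
Then V_B = V_A × (R3‖R_L)/(R2 + R3‖R_L) = 21.49 × 0.9515/7.751 = 2.64 V.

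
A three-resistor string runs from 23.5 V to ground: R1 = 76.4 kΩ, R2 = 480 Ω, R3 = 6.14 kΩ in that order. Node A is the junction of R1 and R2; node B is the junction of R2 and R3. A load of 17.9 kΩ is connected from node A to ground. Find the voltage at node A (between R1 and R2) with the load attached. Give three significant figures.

Below node A the series string R2+R3 = 6620 Ω sits in parallel with the 17900 Ω load: 4833 Ω.
V_A = 23.5 × 4833/(76400 + 4833) = 1.40 V.

V ≈ 1.40 V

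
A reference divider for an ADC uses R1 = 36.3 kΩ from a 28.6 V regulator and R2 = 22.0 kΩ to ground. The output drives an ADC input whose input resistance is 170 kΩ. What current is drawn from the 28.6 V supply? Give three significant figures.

I ≈ 0.513 mA

R2‖R_L = 19.48 kΩ, so the source sees R1 + R2‖R_L = 55.78 kΩ.
I = 28.6 V / 55.78 kΩ = 0.513 mA.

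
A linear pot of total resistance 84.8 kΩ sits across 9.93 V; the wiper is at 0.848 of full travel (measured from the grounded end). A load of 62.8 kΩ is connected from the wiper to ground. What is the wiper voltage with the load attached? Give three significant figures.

The wiper splits the pot into (1−α)R = 12.89 kΩ above and αR = 71.91 kΩ below.
Lower section ‖ load = 33.52 kΩ.
V_wiper = 9.93 × 33.52/(12.89 + 33.52) = 7.17 V.

V ≈ 7.17 V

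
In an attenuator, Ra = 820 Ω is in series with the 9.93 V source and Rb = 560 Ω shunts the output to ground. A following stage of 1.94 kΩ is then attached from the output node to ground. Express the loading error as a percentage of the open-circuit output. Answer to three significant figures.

14.6 %

The divider's output (Thévenin) resistance is Ra‖Rb = 332.8 Ω.
Fractional drop under load = R_th/(R_th + R_L) = 332.8 / (332.8 + 1940) = 0.1464.
So the output falls by 14.6 %.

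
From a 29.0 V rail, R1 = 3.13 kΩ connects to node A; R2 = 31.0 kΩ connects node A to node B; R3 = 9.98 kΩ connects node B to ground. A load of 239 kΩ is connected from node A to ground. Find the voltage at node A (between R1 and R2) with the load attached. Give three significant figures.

V ≈ 26.6 V

Below node A the series string R2+R3 = 40.98 kΩ sits in parallel with the 239 kΩ load: 34.98 kΩ.
V_A = 29.0 × 34.98/(3.13 + 34.98) = 26.6 V.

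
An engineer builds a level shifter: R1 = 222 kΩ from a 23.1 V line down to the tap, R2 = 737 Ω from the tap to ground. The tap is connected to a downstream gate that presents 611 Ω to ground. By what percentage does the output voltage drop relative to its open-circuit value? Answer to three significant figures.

The divider's output (Thévenin) resistance is R1‖R2 = 734.6 Ω.
Fractional drop under load = R_th/(R_th + R_L) = 734.6 / (734.6 + 611) = 0.5459.
So the output falls by 54.6 %.

54.6 %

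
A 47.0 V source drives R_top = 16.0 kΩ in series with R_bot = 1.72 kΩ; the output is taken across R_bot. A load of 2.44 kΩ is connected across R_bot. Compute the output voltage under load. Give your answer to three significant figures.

The load sits in parallel with R_bot: R_bot‖R_L = (1.72 × 2.44) / (1.72 + 2.44) = 1.009 kΩ.
V_out = 47.0 × 1.009 / (16.0 + 1.009) = 47.0 × 1.009/17.01 = 2.79 V.
(Unloaded it would have been 4.56 V.)

V_out ≈ 2.79 V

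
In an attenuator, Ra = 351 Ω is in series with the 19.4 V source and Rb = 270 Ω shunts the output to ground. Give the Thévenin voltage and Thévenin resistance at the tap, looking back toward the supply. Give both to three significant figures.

V_th = 8.43 V, R_th = 153 Ω

V_th is the open-circuit tap voltage: 19.4 × 270/(351 + 270) = 8.43 V.
With the supply zeroed, Ra and Rb appear in parallel from the tap: R_th = Ra‖Rb = (351 × 270)/621.0 = 153 Ω.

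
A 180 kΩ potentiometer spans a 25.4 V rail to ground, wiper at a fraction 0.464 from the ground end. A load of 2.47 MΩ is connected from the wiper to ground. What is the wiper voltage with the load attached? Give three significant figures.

The wiper splits the pot into (1−α)R = 96.48 kΩ above and αR = 83.52 kΩ below.
Lower section ‖ load = 80.79 kΩ.
V_wiper = 25.4 × 80.79/(96.48 + 80.79) = 11.6 V.

V ≈ 11.6 V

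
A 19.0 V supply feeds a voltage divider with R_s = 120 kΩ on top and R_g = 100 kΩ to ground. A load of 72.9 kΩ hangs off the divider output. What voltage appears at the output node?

V_out ≈ 4.94 V

The load sits in parallel with R_g: R_g‖R_L = (100 × 72.9) / (100 + 72.9) = 42.16 kΩ.
V_out = 19.0 × 42.16 / (120 + 42.16) = 19.0 × 42.16/162.2 = 4.94 V.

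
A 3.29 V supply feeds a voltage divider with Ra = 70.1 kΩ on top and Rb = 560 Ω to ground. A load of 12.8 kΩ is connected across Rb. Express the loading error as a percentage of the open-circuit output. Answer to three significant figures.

4.16 %

The divider's output (Thévenin) resistance is Ra‖Rb = 555.6 Ω.
Fractional drop under load = R_th/(R_th + R_L) = 555.6 / (555.6 + 12800) = 0.04160.
So the output falls by 4.16 %.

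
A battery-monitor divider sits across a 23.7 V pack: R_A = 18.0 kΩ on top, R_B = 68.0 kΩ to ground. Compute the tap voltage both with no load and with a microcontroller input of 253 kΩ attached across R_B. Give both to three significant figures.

Unloaded: 18.7 V; loaded: 17.7 V

Open-circuit: V = 23.7 × 68.0/(18.0 + 68.0) = 18.7 V.
With the load, R_B becomes R_B‖R_L = 53.60 kΩ, so V = 23.7 × 53.60/71.60 = 17.7 V.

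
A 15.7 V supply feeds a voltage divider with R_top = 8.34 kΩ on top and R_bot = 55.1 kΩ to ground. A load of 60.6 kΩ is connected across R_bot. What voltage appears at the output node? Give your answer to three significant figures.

The load sits in parallel with R_bot: R_bot‖R_L = (55.1 × 60.6) / (55.1 + 60.6) = 28.86 kΩ.
V_out = 15.7 × 28.86 / (8.34 + 28.86) = 15.7 × 28.86/37.20 = 12.2 V.

V_out ≈ 12.2 V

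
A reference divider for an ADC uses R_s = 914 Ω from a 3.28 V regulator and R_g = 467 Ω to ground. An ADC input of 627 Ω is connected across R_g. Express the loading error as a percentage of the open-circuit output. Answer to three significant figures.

33.0 %

The divider's output (Thévenin) resistance is R_s‖R_g = 309.1 Ω.
Fractional drop under load = R_th/(R_th + R_L) = 309.1 / (309.1 + 627) = 0.3302.
So the output falls by 33.0 %.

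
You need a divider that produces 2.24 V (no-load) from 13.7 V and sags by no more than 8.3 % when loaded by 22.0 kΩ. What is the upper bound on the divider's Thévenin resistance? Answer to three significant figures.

R_th ≤ 1.99 kΩ

Loading drop = R_th/(R_th + R_L) ≤ 0.0830, so R_th ≤ R_L · ε/(1−ε) = 22.0 kΩ × 0.0830/0.9170 = 1.99 kΩ.
(Any R1, R2 with R2/(R1+R2) = 0.164 and R1‖R2 ≤ 1.99 kΩ will meet the spec.)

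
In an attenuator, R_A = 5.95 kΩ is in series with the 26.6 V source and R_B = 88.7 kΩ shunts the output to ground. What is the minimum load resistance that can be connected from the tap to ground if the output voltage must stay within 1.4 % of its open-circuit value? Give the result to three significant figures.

R_L(min) ≈ 393 kΩ

Output resistance R_th = R_A‖R_B = (5.95 × 88.7)/94.65 = 5.576 kΩ.
The fractional drop is R_th/(R_th + R_L); requiring this ≤ 0.0140 gives R_L ≥ R_th(1/0.0140 − 1) = 5.576 × 70.43 = 393 kΩ.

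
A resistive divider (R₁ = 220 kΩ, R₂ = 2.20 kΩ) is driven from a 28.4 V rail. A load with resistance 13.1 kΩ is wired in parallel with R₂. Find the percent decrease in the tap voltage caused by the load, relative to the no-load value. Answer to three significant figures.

14.3 %

Unloaded V = 28.4 × 2.20/222.2 = 0.28119 V.
Loaded: R₂‖R_L = 1.884 kΩ, giving V = 28.4 × 1.884/221.9 = 0.24110 V.
Drop = (0.28119 − 0.24110) / 0.28119 = 14.3 %.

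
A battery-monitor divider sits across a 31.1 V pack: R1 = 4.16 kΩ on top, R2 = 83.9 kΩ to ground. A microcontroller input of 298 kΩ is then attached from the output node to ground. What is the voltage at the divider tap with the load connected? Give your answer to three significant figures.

V_out ≈ 29.2 V

The load sits in parallel with R2: R2‖R_L = (83.9 × 298) / (83.9 + 298) = 65.47 kΩ.
V_out = 31.1 × 65.47 / (4.16 + 65.47) = 31.1 × 65.47/69.63 = 29.2 V.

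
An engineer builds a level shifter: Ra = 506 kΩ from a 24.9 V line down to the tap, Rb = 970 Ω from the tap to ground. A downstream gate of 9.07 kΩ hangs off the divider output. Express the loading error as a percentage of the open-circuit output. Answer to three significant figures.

9.64 %

The divider's output (Thévenin) resistance is Ra‖Rb = 968.1 Ω.
Fractional drop under load = R_th/(R_th + R_L) = 968.1 / (968.1 + 9070) = 0.09645.
So the output falls by 9.64 %.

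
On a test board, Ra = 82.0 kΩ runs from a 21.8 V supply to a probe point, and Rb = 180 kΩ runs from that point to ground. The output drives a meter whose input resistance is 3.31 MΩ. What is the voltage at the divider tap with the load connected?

The load sits in parallel with Rb: Rb‖R_L = (180 × 3310) / (180 + 3310) = 170.7 kΩ.
V_out = 21.8 × 170.7 / (82.0 + 170.7) = 21.8 × 170.7/252.7 = 14.7 V.

V_out ≈ 14.7 V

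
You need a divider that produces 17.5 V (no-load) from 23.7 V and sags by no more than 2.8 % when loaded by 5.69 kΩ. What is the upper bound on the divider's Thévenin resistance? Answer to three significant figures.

Loading drop = R_th/(R_th + R_L) ≤ 0.0280, so R_th ≤ R_L · ε/(1−ε) = 5.69 kΩ × 0.0280/0.9720 = 164 Ω.
(Any R1, R2 with R2/(R1+R2) = 0.738 and R1‖R2 ≤ 164 Ω will meet the spec.)

R_th ≤ 164 Ω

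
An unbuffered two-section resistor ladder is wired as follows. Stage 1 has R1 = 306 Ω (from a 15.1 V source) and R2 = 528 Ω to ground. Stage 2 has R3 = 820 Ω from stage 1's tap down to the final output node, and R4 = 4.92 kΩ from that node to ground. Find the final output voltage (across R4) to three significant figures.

Stage 2 presents R3+R4 = 5740 Ω as a load on stage 1's tap.
Stage 1's lower leg becomes R2‖(R3+R4) = 483.5 Ω, so V_mid = 15.1 × 483.5/789.5 = 9.248 V.
Stage 2 is itself unloaded: V_out = V_mid × R4/(R3+R4) = 9.248 × 4920/5740 = 7.93 V.

V_out ≈ 7.93 V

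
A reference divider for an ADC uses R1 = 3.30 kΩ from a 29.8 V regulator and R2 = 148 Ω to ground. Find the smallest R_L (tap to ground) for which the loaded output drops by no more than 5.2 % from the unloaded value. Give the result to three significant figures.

R_L(min) ≈ 2.58 kΩ

Output resistance R_th = R1‖R2 = (3300 × 148)/3448 = 141.6 Ω.
The fractional drop is R_th/(R_th + R_L); requiring this ≤ 0.0520 gives R_L ≥ R_th(1/0.0520 − 1) = 141.6 × 18.23 = 2.58 kΩ.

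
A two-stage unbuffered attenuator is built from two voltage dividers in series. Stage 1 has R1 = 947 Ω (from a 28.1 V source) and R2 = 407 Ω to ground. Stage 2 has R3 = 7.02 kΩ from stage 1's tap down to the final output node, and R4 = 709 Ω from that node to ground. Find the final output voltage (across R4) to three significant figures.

V_out ≈ 0.747 V

Stage 2 presents R3+R4 = 7729 Ω as a load on stage 1's tap.
Stage 1's lower leg becomes R2‖(R3+R4) = 386.6 Ω, so V_mid = 28.1 × 386.6/1334 = 8.147 V.
Stage 2 is itself unloaded: V_out = V_mid × R4/(R3+R4) = 8.147 × 709/7729 = 0.747 V.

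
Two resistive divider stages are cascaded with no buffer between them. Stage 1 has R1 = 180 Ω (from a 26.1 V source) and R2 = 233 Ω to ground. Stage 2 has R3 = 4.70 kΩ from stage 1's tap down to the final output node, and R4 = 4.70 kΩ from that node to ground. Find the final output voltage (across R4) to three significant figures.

Stage 2 presents R3+R4 = 9400 Ω as a load on stage 1's tap.
Stage 1's lower leg becomes R2‖(R3+R4) = 227.4 Ω, so V_mid = 26.1 × 227.4/407.4 = 14.57 V.
Stage 2 is itself unloaded: V_out = V_mid × R4/(R3+R4) = 14.57 × 4700/9400 = 7.28 V.

V_out ≈ 7.28 V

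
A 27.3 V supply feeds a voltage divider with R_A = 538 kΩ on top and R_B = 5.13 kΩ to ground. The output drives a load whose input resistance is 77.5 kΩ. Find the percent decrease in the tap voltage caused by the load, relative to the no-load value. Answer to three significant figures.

6.15 %

The divider's output (Thévenin) resistance is R_A‖R_B = 5.082 kΩ.
Fractional drop under load = R_th/(R_th + R_L) = 5.082 / (5.082 + 77.5) = 0.06153.
So the output falls by 6.15 %.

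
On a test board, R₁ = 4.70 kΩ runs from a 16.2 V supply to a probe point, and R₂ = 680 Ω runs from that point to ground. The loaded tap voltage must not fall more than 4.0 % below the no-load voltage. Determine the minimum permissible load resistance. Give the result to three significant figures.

Output resistance R_th = R₁‖R₂ = (4700 × 680)/5380 = 594.1 Ω.
The fractional drop is R_th/(R_th + R_L); requiring this ≤ 0.0400 gives R_L ≥ R_th(1/0.0400 − 1) = 594.1 × 24.00 = 14.3 kΩ.

R_L(min) ≈ 14.3 kΩ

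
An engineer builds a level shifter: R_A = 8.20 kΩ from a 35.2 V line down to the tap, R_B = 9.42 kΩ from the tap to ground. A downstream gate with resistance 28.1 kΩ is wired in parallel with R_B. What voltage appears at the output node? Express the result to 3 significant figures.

The load sits in parallel with R_B: R_B‖R_L = (9.42 × 28.1) / (9.42 + 28.1) = 7.055 kΩ.
V_out = 35.2 × 7.055 / (8.20 + 7.055) = 35.2 × 7.055/15.25 = 16.3 V.

V_out ≈ 16.3 V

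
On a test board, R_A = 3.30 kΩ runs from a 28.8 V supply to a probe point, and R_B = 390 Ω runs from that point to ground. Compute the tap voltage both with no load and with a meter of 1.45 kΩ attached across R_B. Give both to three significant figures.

Open-circuit: V = 28.8 × 390/(3300 + 390) = 3.04 V.
With the load, R_B becomes R_B‖R_L = 307.3 Ω, so V = 28.8 × 307.3/3607 = 2.45 V.

Unloaded: 3.04 V; loaded: 2.45 V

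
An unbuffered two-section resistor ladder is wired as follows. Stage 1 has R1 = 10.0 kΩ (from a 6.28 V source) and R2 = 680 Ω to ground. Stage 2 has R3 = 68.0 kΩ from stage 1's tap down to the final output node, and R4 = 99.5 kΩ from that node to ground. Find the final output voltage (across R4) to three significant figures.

Stage 2 presents R3+R4 = 167500 Ω as a load on stage 1's tap.
Stage 1's lower leg becomes R2‖(R3+R4) = 677.3 Ω, so V_mid = 6.28 × 677.3/10680 = 0.3983 V.
Stage 2 is itself unloaded: V_out = V_mid × R4/(R3+R4) = 0.3983 × 99500/167500 = 0.237 V.

V_out ≈ 0.237 V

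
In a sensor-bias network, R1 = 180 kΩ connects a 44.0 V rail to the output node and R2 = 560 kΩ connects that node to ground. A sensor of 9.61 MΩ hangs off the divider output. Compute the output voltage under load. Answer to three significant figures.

V_out ≈ 32.8 V

The load sits in parallel with R2: R2‖R_L = (560 × 9610) / (560 + 9610) = 529.2 kΩ.
V_out = 44.0 × 529.2 / (180 + 529.2) = 44.0 × 529.2/709.2 = 32.8 V.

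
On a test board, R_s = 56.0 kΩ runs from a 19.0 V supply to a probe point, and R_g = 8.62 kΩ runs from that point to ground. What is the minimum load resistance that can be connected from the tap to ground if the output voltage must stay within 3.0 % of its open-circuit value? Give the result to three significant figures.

Output resistance R_th = R_s‖R_g = (56.0 × 8.62)/64.62 = 7.470 kΩ.
The fractional drop is R_th/(R_th + R_L); requiring this ≤ 0.0300 gives R_L ≥ R_th(1/0.0300 − 1) = 7.470 × 32.33 = 242 kΩ.

R_L(min) ≈ 242 kΩ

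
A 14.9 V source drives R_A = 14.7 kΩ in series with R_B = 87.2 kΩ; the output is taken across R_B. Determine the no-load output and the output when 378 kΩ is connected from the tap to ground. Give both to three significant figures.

Unloaded: 12.8 V; loaded: 12.3 V

Open-circuit: V = 14.9 × 87.2/(14.7 + 87.2) = 12.8 V.
With the load, R_B becomes R_B‖R_L = 70.85 kΩ, so V = 14.9 × 70.85/85.55 = 12.3 V.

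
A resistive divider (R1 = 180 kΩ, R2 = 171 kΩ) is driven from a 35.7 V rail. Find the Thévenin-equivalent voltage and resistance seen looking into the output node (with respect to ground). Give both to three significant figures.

V_th = 17.4 V, R_th = 87.7 kΩ

V_th is the open-circuit tap voltage: 35.7 × 171/(180 + 171) = 17.4 V.
With the supply zeroed, R1 and R2 appear in parallel from the tap: R_th = R1‖R2 = (180 × 171)/351.0 = 87.7 kΩ.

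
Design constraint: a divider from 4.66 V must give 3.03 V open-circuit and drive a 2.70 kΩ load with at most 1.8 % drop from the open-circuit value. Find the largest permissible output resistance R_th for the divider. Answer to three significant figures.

R_th ≤ 49.5 Ω

Loading drop = R_th/(R_th + R_L) ≤ 0.0180, so R_th ≤ R_L · ε/(1−ε) = 2.70 kΩ × 0.0180/0.9820 = 49.5 Ω.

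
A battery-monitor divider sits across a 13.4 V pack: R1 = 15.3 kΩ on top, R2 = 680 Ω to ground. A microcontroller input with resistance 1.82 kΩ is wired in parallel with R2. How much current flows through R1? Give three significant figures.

R2‖R_L = 495.0 Ω, so the source sees R1 + R2‖R_L = 15800 Ω.
I = 13.4 V / 15800 Ω = 0.848 mA.

I ≈ 0.848 mA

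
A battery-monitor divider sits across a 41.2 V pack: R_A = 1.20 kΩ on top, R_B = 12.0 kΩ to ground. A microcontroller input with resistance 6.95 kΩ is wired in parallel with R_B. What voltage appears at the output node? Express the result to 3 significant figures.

The load sits in parallel with R_B: R_B‖R_L = (12.0 × 6.95) / (12.0 + 6.95) = 4.401 kΩ.
V_out = 41.2 × 4.401 / (1.20 + 4.401) = 41.2 × 4.401/5.601 = 32.4 V.

V_out ≈ 32.4 V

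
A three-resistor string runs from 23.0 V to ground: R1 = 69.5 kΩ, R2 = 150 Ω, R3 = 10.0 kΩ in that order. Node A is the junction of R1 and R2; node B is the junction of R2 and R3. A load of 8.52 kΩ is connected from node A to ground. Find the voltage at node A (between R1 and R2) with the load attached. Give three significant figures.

Below node A the series string R2+R3 = 10150 Ω sits in parallel with the 8520 Ω load: 4632 Ω.
V_A = 23.0 × 4632/(69500 + 4632) = 1.44 V.

V ≈ 1.44 V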